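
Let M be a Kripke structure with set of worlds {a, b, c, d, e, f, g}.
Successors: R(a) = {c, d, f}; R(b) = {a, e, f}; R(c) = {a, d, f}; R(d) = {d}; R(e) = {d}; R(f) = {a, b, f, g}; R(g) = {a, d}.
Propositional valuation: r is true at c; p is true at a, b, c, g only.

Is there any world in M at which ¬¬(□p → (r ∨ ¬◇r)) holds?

Let φ = ¬¬(□p → (r ∨ ¬◇r)). Evaluate φ at each world:
  a (successors {c, d, f}): φ is true.
  b (successors {a, e, f}): φ is true.
  c (successors {a, d, f}): φ is true.
  d (successors {d}): φ is true.
  e (successors {d}): φ is true.
  f (successors {a, b, f, g}): φ is true.
  g (successors {a, d}): φ is true.
Detail at a (witness):
  At a: ¬(□p → (r ∨ ¬◇r)) is false, so ¬¬(□p → (r ∨ ¬◇r)) is true.
    At a: □p → (r ∨ ¬◇r) is true, so ¬(□p → (r ∨ ¬◇r)) is false.
      At a: □p is false, r ∨ ¬◇r is false, so □p → (r ∨ ¬◇r) is true.

Yes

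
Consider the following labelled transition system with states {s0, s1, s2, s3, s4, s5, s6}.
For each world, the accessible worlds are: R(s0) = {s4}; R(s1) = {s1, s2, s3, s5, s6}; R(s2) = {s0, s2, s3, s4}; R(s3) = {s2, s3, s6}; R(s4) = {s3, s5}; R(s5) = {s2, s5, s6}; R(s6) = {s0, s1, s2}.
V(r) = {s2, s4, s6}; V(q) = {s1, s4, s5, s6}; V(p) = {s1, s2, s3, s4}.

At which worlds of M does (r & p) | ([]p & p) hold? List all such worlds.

Recall that []ψ holds at a world iff ψ holds at every accessible world, and <>ψ holds iff ψ holds at some accessible world.
Let φ = (r & p) | ([]p & p). Evaluate φ at each world:
  s0 (successors {s4}): φ is false.
  s1 (successors {s1, s2, s3, s5, s6}): φ is false.
  s2 (successors {s0, s2, s3, s4}): φ is true.
  s3 (successors {s2, s3, s6}): φ is false.
  s4 (successors {s3, s5}): φ is true.
  s5 (successors {s2, s5, s6}): φ is false.
  s6 (successors {s0, s1, s2}): φ is false.
For instance, at s0:
  At s0: r & p is false, []p & p is false, so (r & p) | ([]p & p) is false.
    At s0: []p is true, p is false, so []p & p is false.
      At s0: []p requires p at every successor {s4}.
        At s4: p is true.
      So []p is true at s0.
Satisfying worlds: {s2, s4}

s2, s4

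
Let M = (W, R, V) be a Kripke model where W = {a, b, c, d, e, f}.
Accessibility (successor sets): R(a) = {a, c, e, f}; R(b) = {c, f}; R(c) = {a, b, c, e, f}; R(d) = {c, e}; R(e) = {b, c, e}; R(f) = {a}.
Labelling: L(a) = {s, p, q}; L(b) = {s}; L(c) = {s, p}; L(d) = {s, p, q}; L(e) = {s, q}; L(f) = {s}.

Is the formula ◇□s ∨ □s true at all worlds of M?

Yes

Let φ = ◇□s ∨ □s. Evaluate φ at each world:
  a (successors {a, c, e, f}): φ is true.
  b (successors {c, f}): φ is true.
  c (successors {a, b, c, e, f}): φ is true.
  d (successors {c, e}): φ is true.
  e (successors {b, c, e}): φ is true.
  f (successors {a}): φ is true.
For instance, at e:
  At e: ◇□s is true, □s is true, so ◇□s ∨ □s is true.
    At e: ◇□s requires □s at some successor in {b, c, e}.
      □s holds at b, so ◇□s is true at e.
    At e: □s requires s at every successor {b, c, e}.
      At b: s is true.
      At c: s is true.
      At e: s is true.
    So □s is true at e.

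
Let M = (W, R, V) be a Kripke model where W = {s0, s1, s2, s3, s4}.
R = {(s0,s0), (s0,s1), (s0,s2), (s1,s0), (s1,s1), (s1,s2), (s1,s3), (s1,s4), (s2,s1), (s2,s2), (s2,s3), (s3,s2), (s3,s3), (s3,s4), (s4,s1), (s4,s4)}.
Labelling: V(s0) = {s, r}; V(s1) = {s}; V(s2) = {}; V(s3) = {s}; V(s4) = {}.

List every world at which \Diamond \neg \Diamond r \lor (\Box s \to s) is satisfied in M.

s0, s1, s2, s3, s4

Let φ = \Diamond \neg \Diamond r \lor (\Box s \to s). Evaluate φ at each world:
  s0 (successors {s0, s1, s2}): φ is true.
  s1 (successors {s0, s1, s2, s3, s4}): φ is true.
  s2 (successors {s1, s2, s3}): φ is true.
  s3 (successors {s2, s3, s4}): φ is true.
  s4 (successors {s1, s4}): φ is true.
For instance, at s3:
  At s3: \Diamond \neg \Diamond r is true, \Box s \to s is true, so \Diamond \neg \Diamond r \lor (\Box s \to s) is true.
    At s3: \Diamond \neg \Diamond r requires \neg \Diamond r at some successor in {s2, s3, s4}.
      \neg \Diamond r holds at s2, so \Diamond \neg \Diamond r is true at s3.
    At s3: \Box s is false, s is true, so \Box s \to s is true.
      At s3: \Box s requires s at every successor {s2, s3, s4}.
        s fails at s2, so \Box s is false at s3.
Satisfying worlds: {s0, s1, s2, s3, s4}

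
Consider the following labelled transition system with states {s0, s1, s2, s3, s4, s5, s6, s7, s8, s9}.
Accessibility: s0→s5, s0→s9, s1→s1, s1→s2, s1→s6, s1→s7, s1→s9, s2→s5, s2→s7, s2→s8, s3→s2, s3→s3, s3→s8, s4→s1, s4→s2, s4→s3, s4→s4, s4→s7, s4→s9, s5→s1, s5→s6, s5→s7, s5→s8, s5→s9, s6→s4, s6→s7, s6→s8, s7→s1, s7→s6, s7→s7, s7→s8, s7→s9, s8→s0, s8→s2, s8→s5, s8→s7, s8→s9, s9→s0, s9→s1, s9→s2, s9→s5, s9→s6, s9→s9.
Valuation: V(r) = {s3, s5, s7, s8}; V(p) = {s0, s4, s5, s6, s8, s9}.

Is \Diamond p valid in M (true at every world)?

Yes

Let φ = \Diamond p. Evaluate φ at each world:
  s0 (successors {s5, s9}): φ is true.
  s1 (successors {s1, s2, s6, s7, s9}): φ is true.
  s2 (successors {s5, s7, s8}): φ is true.
  s3 (successors {s2, s3, s8}): φ is true.
  s4 (successors {s1, s2, s3, s4, s7, s9}): φ is true.
  s5 (successors {s1, s6, s7, s8, s9}): φ is true.
  s6 (successors {s4, s7, s8}): φ is true.
  s7 (successors {s1, s6, s7, s8, s9}): φ is true.
  s8 (successors {s0, s2, s5, s7, s9}): φ is true.
  s9 (successors {s0, s1, s2, s5, s6, s9}): φ is true.
For instance, at s2:
  At s2: \Diamond p requires p at some successor in {s5, s7, s8}.
    p holds at s5, so \Diamond p is true at s2.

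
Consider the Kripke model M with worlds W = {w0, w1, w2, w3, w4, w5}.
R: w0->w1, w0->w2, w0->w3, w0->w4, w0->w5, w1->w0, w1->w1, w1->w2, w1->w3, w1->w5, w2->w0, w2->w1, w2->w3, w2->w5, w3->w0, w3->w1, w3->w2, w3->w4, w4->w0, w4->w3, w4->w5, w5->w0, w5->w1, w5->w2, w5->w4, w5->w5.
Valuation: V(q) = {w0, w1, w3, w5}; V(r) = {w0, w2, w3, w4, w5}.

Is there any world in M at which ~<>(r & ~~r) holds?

No

Let φ = ~<>(r & ~~r). Evaluate φ at each world:
  w0 (successors {w1, w2, w3, w4, w5}): φ is false.
  w1 (successors {w0, w1, w2, w3, w5}): φ is false.
  w2 (successors {w0, w1, w3, w5}): φ is false.
  w3 (successors {w0, w1, w2, w4}): φ is false.
  w4 (successors {w0, w3, w5}): φ is false.
  w5 (successors {w0, w1, w2, w4, w5}): φ is false.
For instance, at w2:
  At w2: <>(r & ~~r) is true, so ~<>(r & ~~r) is false.
    At w2: <>(r & ~~r) requires r & ~~r at some successor in {w0, w1, w3, w5}.
      r & ~~r holds at w0, so <>(r & ~~r) is true at w2.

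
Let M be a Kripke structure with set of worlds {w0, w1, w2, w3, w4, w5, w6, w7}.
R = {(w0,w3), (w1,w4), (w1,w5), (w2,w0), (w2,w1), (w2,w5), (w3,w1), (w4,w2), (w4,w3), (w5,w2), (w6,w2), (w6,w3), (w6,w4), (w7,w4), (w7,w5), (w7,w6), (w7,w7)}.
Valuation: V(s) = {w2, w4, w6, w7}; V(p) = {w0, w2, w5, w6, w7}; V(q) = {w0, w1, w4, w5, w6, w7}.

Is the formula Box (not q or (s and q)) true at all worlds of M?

Let φ = Box (not q or (s and q)). Evaluate φ at each world:
  w0 (successors {w3}): φ is true.
  w1 (successors {w4, w5}): φ is false.
  w2 (successors {w0, w1, w5}): φ is false.
  w3 (successors {w1}): φ is false.
  w4 (successors {w2, w3}): φ is true.
  w5 (successors {w2}): φ is true.
  w6 (successors {w2, w3, w4}): φ is true.
  w7 (successors {w4, w5, w6, w7}): φ is false.
Detail at w1 (counterexample):
  At w1: Box (not q or (s and q)) requires not q or (s and q) at every successor {w4, w5}.
    not q or (s and q) fails at w5, so Box (not q or (s and q)) is false at w1.

No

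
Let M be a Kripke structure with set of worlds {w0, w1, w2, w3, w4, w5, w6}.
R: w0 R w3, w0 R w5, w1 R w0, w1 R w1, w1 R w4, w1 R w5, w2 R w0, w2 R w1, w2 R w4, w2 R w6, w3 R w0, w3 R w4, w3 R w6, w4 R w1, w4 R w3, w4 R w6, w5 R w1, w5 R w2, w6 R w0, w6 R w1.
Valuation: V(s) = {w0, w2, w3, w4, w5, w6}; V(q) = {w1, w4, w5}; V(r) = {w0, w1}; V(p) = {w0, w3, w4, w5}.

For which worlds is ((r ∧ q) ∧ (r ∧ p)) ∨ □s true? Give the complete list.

Let φ = ((r ∧ q) ∧ (r ∧ p)) ∨ □s. Evaluate φ at each world:
  w0 (successors {w3, w5}): φ is true.
  w1 (successors {w0, w1, w4, w5}): φ is false.
  w2 (successors {w0, w1, w4, w6}): φ is false.
  w3 (successors {w0, w4, w6}): φ is true.
  w4 (successors {w1, w3, w6}): φ is false.
  w5 (successors {w1, w2}): φ is false.
  w6 (successors {w0, w1}): φ is false.
For instance, at w2:
  At w2: (r ∧ q) ∧ (r ∧ p) is false, □s is false, so ((r ∧ q) ∧ (r ∧ p)) ∨ □s is false.
    At w2: □s requires s at every successor {w0, w1, w4, w6}.
      s fails at w1, so □s is false at w2.
Satisfying worlds: {w0, w3}

w0, w3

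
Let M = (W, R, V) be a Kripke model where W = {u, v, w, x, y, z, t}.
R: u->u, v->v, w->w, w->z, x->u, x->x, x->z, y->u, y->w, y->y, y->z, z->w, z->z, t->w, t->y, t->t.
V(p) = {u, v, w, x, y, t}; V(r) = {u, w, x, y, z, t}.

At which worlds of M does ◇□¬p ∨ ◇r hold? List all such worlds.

u, w, x, y, z, t

Recall that □ψ holds at a world iff ψ holds at every accessible world, and ◇ψ holds iff ψ holds at some accessible world.
Let φ = ◇□¬p ∨ ◇r. Evaluate φ at each world:
  u (successors {u}): φ is true.
  v (successors {v}): φ is false.
  w (successors {w, z}): φ is true.
  x (successors {u, x, z}): φ is true.
  y (successors {u, w, y, z}): φ is true.
  z (successors {w, z}): φ is true.
  t (successors {w, y, t}): φ is true.
For instance, at w:
  At w: ◇□¬p is false, ◇r is true, so ◇□¬p ∨ ◇r is true.
    At w: ◇□¬p requires □¬p at some successor in {w, z}.
      At w: □¬p is false.
      At z: □¬p is false.
    So ◇□¬p is false at w.
    At w: ◇r requires r at some successor in {w, z}.
      r holds at w, so ◇r is true at w.
Satisfying worlds: {u, w, x, y, z, t}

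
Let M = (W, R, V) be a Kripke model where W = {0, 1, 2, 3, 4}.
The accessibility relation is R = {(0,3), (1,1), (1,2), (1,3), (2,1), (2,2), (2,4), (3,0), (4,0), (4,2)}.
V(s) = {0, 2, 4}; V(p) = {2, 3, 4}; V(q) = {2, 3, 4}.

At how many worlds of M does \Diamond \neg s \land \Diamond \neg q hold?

Let φ = \Diamond \neg s \land \Diamond \neg q. Evaluate φ at each world:
  0 (successors {3}): φ is false.
  1 (successors {1, 2, 3}): φ is true.
  2 (successors {1, 2, 4}): φ is true.
  3 (successors {0}): φ is false.
  4 (successors {0, 2}): φ is false.
For instance, at 4:
  At 4: \Diamond \neg s is false, \Diamond \neg q is true, so \Diamond \neg s \land \Diamond \neg q is false.
    At 4: \Diamond \neg s requires \neg s at some successor in {0, 2}.
      At 0: \neg s is false.
      At 2: \neg s is false.
    So \Diamond \neg s is false at 4.
    At 4: \Diamond \neg q requires \neg q at some successor in {0, 2}.
      \neg q holds at 0, so \Diamond \neg q is true at 4.
Satisfying worlds: {1, 2}

2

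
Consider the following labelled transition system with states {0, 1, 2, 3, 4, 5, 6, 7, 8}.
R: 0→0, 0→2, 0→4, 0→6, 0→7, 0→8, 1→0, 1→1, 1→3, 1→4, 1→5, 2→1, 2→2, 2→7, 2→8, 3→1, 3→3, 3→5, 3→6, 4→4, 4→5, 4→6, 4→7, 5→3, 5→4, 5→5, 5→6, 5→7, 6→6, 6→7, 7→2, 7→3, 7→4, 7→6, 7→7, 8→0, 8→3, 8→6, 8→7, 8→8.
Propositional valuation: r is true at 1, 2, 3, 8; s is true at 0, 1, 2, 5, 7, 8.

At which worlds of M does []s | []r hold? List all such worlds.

2

Let φ = []s | []r. Evaluate φ at each world:
  0 (successors {0, 2, 4, 6, 7, 8}): φ is false.
  1 (successors {0, 1, 3, 4, 5}): φ is false.
  2 (successors {1, 2, 7, 8}): φ is true.
  3 (successors {1, 3, 5, 6}): φ is false.
  4 (successors {4, 5, 6, 7}): φ is false.
  5 (successors {3, 4, 5, 6, 7}): φ is false.
  6 (successors {6, 7}): φ is false.
  7 (successors {2, 3, 4, 6, 7}): φ is false.
  8 (successors {0, 3, 6, 7, 8}): φ is false.
For instance, at 0:
  At 0: []s is false, []r is false, so []s | []r is false.
    At 0: []s requires s at every successor {0, 2, 4, 6, 7, 8}.
      s fails at 4, so []s is false at 0.
    At 0: []r requires r at every successor {0, 2, 4, 6, 7, 8}.
      r fails at 0, so []r is false at 0.
Satisfying worlds: {2}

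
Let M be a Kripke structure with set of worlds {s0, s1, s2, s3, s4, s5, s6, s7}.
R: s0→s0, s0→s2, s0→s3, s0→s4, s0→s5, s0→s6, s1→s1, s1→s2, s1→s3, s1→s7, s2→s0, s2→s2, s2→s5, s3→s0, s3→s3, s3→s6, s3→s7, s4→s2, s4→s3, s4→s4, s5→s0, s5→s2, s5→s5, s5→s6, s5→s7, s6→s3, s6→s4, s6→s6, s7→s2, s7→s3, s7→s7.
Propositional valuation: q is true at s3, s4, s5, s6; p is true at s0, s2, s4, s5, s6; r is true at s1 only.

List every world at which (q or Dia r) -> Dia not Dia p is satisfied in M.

s0, s2, s7

Let φ = (q or Dia r) -> Dia not Dia p. Evaluate φ at each world:
  s0 (successors {s0, s2, s3, s4, s5, s6}): φ is true.
  s1 (successors {s1, s2, s3, s7}): φ is false.
  s2 (successors {s0, s2, s5}): φ is true.
  s3 (successors {s0, s3, s6, s7}): φ is false.
  s4 (successors {s2, s3, s4}): φ is false.
  s5 (successors {s0, s2, s5, s6, s7}): φ is false.
  s6 (successors {s3, s4, s6}): φ is false.
  s7 (successors {s2, s3, s7}): φ is true.
For instance, at s0:
  At s0: q or Dia r is false, Dia not Dia p is false, so (q or Dia r) -> Dia not Dia p is true.
    At s0: q is false, Dia r is false, so q or Dia r is false.
      At s0: Dia r requires r at some successor in {s0, s2, s3, s4, s5, s6}.
        At s0: r is false.
        At s2: r is false.
        At s3: r is false.
        At s4: r is false.
        At s5: r is false.
        At s6: r is false.
      So Dia r is false at s0.
    At s0: Dia not Dia p requires not Dia p at some successor in {s0, s2, s3, s4, s5, s6}.
      At s0: not Dia p is false.
      At s2: not Dia p is false.
      At s3: not Dia p is false.
      At s4: not Dia p is false.
      At s5: not Dia p is false.
      At s6: not Dia p is false.
    So Dia not Dia p is false at s0.
Satisfying worlds: {s0, s2, s7}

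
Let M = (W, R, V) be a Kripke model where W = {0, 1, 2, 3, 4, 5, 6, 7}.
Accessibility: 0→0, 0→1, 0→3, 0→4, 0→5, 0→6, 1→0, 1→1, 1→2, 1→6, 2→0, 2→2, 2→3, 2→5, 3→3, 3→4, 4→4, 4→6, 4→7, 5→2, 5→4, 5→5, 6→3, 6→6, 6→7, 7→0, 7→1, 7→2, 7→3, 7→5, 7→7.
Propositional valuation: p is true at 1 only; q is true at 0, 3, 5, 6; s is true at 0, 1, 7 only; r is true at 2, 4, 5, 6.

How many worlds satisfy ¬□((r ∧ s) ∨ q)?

8

Let φ = ¬□((r ∧ s) ∨ q). Evaluate φ at each world:
  0 (successors {0, 1, 3, 4, 5, 6}): φ is true.
  1 (successors {0, 1, 2, 6}): φ is true.
  2 (successors {0, 2, 3, 5}): φ is true.
  3 (successors {3, 4}): φ is true.
  4 (successors {4, 6, 7}): φ is true.
  5 (successors {2, 4, 5}): φ is true.
  6 (successors {3, 6, 7}): φ is true.
  7 (successors {0, 1, 2, 3, 5, 7}): φ is true.
For instance, at 2:
  At 2: □((r ∧ s) ∨ q) is false, so ¬□((r ∧ s) ∨ q) is true.
    At 2: □((r ∧ s) ∨ q) requires (r ∧ s) ∨ q at every successor {0, 2, 3, 5}.
      (r ∧ s) ∨ q fails at 2, so □((r ∧ s) ∨ q) is false at 2.
Satisfying worlds: {0, 1, 2, 3, 4, 5, 6, 7}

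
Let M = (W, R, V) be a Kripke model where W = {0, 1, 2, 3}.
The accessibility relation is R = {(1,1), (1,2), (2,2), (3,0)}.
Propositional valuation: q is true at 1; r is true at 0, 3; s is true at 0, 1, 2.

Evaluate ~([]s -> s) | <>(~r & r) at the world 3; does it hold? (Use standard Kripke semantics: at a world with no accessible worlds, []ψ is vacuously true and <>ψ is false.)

Yes

At 3: ~([]s -> s) is true, <>(~r & r) is false, so ~([]s -> s) | <>(~r & r) is true.
  At 3: []s -> s is false, so ~([]s -> s) is true.
    At 3: []s is true, s is false, so []s -> s is false.
      At 3: []s requires s at every successor {0}.
        At 0: s is true.
      So []s is true at 3.
  At 3: <>(~r & r) requires ~r & r at some successor in {0}.
    At 0: ~r & r is false.
  So <>(~r & r) is false at 3.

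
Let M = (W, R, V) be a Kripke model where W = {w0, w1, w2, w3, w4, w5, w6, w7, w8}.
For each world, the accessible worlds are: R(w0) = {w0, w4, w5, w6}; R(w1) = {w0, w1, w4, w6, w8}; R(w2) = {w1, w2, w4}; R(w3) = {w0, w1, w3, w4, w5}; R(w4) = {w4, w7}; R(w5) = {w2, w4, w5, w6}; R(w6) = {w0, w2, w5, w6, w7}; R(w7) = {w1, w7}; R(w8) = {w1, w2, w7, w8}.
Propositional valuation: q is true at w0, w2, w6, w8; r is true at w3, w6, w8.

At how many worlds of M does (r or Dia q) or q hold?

Let φ = (r or Dia q) or q. Evaluate φ at each world:
  w0 (successors {w0, w4, w5, w6}): φ is true.
  w1 (successors {w0, w1, w4, w6, w8}): φ is true.
  w2 (successors {w1, w2, w4}): φ is true.
  w3 (successors {w0, w1, w3, w4, w5}): φ is true.
  w4 (successors {w4, w7}): φ is false.
  w5 (successors {w2, w4, w5, w6}): φ is true.
  w6 (successors {w0, w2, w5, w6, w7}): φ is true.
  w7 (successors {w1, w7}): φ is false.
  w8 (successors {w1, w2, w7, w8}): φ is true.
For instance, at w1:
  At w1: r or Dia q is true, q is false, so (r or Dia q) or q is true.
    At w1: r is false, Dia q is true, so r or Dia q is true.
      At w1: Dia q requires q at some successor in {w0, w1, w4, w6, w8}.
        q holds at w0, so Dia q is true at w1.
Satisfying worlds: {w0, w1, w2, w3, w5, w6, w8}

7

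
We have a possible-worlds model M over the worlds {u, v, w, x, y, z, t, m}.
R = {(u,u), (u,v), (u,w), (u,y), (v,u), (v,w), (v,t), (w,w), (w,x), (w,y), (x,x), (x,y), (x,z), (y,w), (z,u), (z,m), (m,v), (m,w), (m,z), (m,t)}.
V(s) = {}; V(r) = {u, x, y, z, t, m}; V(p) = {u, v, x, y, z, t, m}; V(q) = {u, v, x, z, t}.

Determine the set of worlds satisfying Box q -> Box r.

u, v, w, x, y, z, t, m

Recall that Box ψ holds at a world iff ψ holds at every accessible world, and Dia ψ holds iff ψ holds at some accessible world.
Let φ = Box q -> Box r. Evaluate φ at each world:
  u (successors {u, v, w, y}): φ is true.
  v (successors {u, w, t}): φ is true.
  w (successors {w, x, y}): φ is true.
  x (successors {x, y, z}): φ is true.
  y (successors {w}): φ is true.
  z (successors {u, m}): φ is true.
  t (successors ∅): φ is true.
  m (successors {v, w, z, t}): φ is true.
For instance, at z:
  At z: Box q is false, Box r is true, so Box q -> Box r is true.
    At z: Box q requires q at every successor {u, m}.
      q fails at m, so Box q is false at z.
    At z: Box r requires r at every successor {u, m}.
      At u: r is true.
      At m: r is true.
    So Box r is true at z.
Satisfying worlds: {u, v, w, x, y, z, t, m}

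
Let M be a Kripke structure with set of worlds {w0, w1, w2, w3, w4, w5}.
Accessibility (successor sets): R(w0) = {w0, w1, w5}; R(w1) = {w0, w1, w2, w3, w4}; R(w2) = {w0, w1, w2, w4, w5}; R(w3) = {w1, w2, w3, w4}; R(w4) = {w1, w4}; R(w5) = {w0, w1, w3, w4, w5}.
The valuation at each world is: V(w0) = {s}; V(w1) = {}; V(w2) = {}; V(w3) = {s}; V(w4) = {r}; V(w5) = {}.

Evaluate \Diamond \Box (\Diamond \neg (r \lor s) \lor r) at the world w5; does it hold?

Yes

At w5: \Diamond \Box (\Diamond \neg (r \lor s) \lor r) requires \Box (\Diamond \neg (r \lor s) \lor r) at some successor in {w0, w1, w3, w4, w5}.
  \Box (\Diamond \neg (r \lor s) \lor r) holds at w0, so \Diamond \Box (\Diamond \neg (r \lor s) \lor r) is true at w5.
    At w0: \Box (\Diamond \neg (r \lor s) \lor r) requires \Diamond \neg (r \lor s) \lor r at every successor {w0, w1, w5}.
      At w0: \Diamond \neg (r \lor s) \lor r is true.
      At w1: \Diamond \neg (r \lor s) \lor r is true.
      At w5: \Diamond \neg (r \lor s) \lor r is true.
    So \Box (\Diamond \neg (r \lor s) \lor r) is true at w0.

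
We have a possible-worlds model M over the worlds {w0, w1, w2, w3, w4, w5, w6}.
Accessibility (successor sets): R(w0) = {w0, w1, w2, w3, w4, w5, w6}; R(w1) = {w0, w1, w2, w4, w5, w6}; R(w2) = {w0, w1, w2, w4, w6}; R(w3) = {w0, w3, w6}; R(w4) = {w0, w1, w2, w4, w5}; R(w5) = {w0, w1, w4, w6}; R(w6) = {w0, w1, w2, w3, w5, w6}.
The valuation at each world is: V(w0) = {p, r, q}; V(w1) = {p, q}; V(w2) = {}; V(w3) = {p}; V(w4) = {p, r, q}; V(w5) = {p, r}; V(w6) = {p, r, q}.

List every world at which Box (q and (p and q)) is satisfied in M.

Let φ = Box (q and (p and q)). Evaluate φ at each world:
  w0 (successors {w0, w1, w2, w3, w4, w5, w6}): φ is false.
  w1 (successors {w0, w1, w2, w4, w5, w6}): φ is false.
  w2 (successors {w0, w1, w2, w4, w6}): φ is false.
  w3 (successors {w0, w3, w6}): φ is false.
  w4 (successors {w0, w1, w2, w4, w5}): φ is false.
  w5 (successors {w0, w1, w4, w6}): φ is true.
  w6 (successors {w0, w1, w2, w3, w5, w6}): φ is false.
For instance, at w4:
  At w4: Box (q and (p and q)) requires q and (p and q) at every successor {w0, w1, w2, w4, w5}.
    q and (p and q) fails at w2, so Box (q and (p and q)) is false at w4.
Satisfying worlds: {w5}

w5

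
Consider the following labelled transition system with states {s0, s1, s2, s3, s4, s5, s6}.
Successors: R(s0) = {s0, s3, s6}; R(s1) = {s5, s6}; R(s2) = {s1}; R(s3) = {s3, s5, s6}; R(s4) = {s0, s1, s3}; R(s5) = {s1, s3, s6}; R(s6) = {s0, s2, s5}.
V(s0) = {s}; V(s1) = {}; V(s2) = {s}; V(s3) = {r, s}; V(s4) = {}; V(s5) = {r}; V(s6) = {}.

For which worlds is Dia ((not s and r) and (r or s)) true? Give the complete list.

s1, s3, s6

Let φ = Dia ((not s and r) and (r or s)). Evaluate φ at each world:
  s0 (successors {s0, s3, s6}): φ is false.
  s1 (successors {s5, s6}): φ is true.
  s2 (successors {s1}): φ is false.
  s3 (successors {s3, s5, s6}): φ is true.
  s4 (successors {s0, s1, s3}): φ is false.
  s5 (successors {s1, s3, s6}): φ is false.
  s6 (successors {s0, s2, s5}): φ is true.
For instance, at s2:
  At s2: Dia ((not s and r) and (r or s)) requires (not s and r) and (r or s) at some successor in {s1}.
    At s1: (not s and r) and (r or s) is false.
  So Dia ((not s and r) and (r or s)) is false at s2.
Satisfying worlds: {s1, s3, s6}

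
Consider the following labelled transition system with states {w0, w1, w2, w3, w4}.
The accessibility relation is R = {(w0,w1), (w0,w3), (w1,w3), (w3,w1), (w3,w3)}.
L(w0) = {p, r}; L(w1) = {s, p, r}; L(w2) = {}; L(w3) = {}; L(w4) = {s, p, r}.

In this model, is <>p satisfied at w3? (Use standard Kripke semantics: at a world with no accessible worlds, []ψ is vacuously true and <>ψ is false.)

Yes

At w3: <>p requires p at some successor in {w1, w3}.
  p holds at w1, so <>p is true at w3.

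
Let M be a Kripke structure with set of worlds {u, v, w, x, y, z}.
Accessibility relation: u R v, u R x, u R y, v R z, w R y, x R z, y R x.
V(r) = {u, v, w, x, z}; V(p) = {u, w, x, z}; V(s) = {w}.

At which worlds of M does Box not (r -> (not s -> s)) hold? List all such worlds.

v, x, y, z

Let φ = Box not (r -> (not s -> s)). Evaluate φ at each world:
  u (successors {v, x, y}): φ is false.
  v (successors {z}): φ is true.
  w (successors {y}): φ is false.
  x (successors {z}): φ is true.
  y (successors {x}): φ is true.
  z (successors ∅): φ is true.
For instance, at y:
  At y: Box not (r -> (not s -> s)) requires not (r -> (not s -> s)) at every successor {x}.
    At x: not (r -> (not s -> s)) is true.
  So Box not (r -> (not s -> s)) is true at y.
Satisfying worlds: {v, x, y, z}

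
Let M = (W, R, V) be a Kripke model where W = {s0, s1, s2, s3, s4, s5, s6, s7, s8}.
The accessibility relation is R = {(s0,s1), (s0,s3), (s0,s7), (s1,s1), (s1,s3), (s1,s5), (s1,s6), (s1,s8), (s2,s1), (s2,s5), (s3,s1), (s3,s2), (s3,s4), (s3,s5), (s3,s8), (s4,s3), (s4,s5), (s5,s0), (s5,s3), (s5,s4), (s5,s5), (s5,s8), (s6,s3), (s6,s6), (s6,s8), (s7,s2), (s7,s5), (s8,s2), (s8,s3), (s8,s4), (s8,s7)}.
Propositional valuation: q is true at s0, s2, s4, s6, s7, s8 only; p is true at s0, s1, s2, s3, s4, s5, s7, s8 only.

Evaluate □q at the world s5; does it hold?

Recall that □ψ holds at a world iff ψ holds at every accessible world, and ◇ψ holds iff ψ holds at some accessible world.
At s5: □q requires q at every successor {s0, s3, s4, s5, s8}.
  q fails at s3, so □q is false at s5.

No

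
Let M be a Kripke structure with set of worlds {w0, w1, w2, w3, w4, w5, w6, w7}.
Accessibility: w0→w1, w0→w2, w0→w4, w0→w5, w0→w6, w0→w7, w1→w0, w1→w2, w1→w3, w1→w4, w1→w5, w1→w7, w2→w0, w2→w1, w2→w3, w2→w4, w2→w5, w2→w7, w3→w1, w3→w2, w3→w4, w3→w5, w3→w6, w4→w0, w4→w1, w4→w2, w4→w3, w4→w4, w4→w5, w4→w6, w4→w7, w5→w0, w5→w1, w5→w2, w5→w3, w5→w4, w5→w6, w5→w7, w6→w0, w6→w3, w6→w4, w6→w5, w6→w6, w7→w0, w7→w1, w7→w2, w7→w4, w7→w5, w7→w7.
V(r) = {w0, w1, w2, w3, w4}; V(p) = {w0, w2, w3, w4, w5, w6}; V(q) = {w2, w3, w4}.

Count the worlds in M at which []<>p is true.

8

Recall that []ψ holds at a world iff ψ holds at every accessible world, and <>ψ holds iff ψ holds at some accessible world.
Let φ = []<>p. Evaluate φ at each world:
  w0 (successors {w1, w2, w4, w5, w6, w7}): φ is true.
  w1 (successors {w0, w2, w3, w4, w5, w7}): φ is true.
  w2 (successors {w0, w1, w3, w4, w5, w7}): φ is true.
  w3 (successors {w1, w2, w4, w5, w6}): φ is true.
  w4 (successors {w0, w1, w2, w3, w4, w5, w6, w7}): φ is true.
  w5 (successors {w0, w1, w2, w3, w4, w6, w7}): φ is true.
  w6 (successors {w0, w3, w4, w5, w6}): φ is true.
  w7 (successors {w0, w1, w2, w4, w5, w7}): φ is true.
For instance, at w6:
  At w6: []<>p requires <>p at every successor {w0, w3, w4, w5, w6}.
    At w0: <>p is true.
    At w3: <>p is true.
    At w4: <>p is true.
    At w5: <>p is true.
    At w6: <>p is true.
  So []<>p is true at w6.
Satisfying worlds: {w0, w1, w2, w3, w4, w5, w6, w7}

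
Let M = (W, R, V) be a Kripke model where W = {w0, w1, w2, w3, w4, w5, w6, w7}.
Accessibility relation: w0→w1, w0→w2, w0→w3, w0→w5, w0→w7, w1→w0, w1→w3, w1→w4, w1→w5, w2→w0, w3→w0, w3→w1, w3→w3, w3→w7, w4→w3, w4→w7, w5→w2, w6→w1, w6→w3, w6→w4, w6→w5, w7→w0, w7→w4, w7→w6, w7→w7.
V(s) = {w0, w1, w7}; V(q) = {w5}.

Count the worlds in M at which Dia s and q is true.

0

Let φ = Dia s and q. Evaluate φ at each world:
  w0 (successors {w1, w2, w3, w5, w7}): φ is false.
  w1 (successors {w0, w3, w4, w5}): φ is false.
  w2 (successors {w0}): φ is false.
  w3 (successors {w0, w1, w3, w7}): φ is false.
  w4 (successors {w3, w7}): φ is false.
  w5 (successors {w2}): φ is false.
  w6 (successors {w1, w3, w4, w5}): φ is false.
  w7 (successors {w0, w4, w6, w7}): φ is false.
For instance, at w6:
  At w6: Dia s is true, q is false, so Dia s and q is false.
    At w6: Dia s requires s at some successor in {w1, w3, w4, w5}.
      s holds at w1, so Dia s is true at w6.
Satisfying worlds: none.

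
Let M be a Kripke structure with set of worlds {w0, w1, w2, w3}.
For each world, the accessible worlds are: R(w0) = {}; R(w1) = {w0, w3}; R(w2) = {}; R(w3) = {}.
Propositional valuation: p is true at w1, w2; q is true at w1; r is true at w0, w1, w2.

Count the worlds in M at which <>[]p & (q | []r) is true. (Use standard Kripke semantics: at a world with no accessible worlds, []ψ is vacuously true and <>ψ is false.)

1

Let φ = <>[]p & (q | []r). Evaluate φ at each world:
  w0 (successors ∅): φ is false.
  w1 (successors {w0, w3}): φ is true.
  w2 (successors ∅): φ is false.
  w3 (successors ∅): φ is false.
For instance, at w1:
  At w1: <>[]p is true, q | []r is true, so <>[]p & (q | []r) is true.
    At w1: <>[]p requires []p at some successor in {w0, w3}.
      []p holds at w0, so <>[]p is true at w1.
    At w1: q is true, []r is false, so q | []r is true.
      At w1: []r requires r at every successor {w0, w3}.
        r fails at w3, so []r is false at w1.
Satisfying worlds: {w1}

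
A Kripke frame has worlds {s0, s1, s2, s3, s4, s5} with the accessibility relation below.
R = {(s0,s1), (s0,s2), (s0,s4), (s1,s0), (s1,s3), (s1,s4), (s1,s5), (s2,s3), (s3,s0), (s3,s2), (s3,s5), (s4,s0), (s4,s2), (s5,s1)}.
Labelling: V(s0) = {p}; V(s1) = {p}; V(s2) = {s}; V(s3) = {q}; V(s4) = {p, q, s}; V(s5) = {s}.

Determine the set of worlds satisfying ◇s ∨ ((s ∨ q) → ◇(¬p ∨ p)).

Let φ = ◇s ∨ ((s ∨ q) → ◇(¬p ∨ p)). Evaluate φ at each world:
  s0 (successors {s1, s2, s4}): φ is true.
  s1 (successors {s0, s3, s4, s5}): φ is true.
  s2 (successors {s3}): φ is true.
  s3 (successors {s0, s2, s5}): φ is true.
  s4 (successors {s0, s2}): φ is true.
  s5 (successors {s1}): φ is true.
For instance, at s4:
  At s4: ◇s is true, (s ∨ q) → ◇(¬p ∨ p) is true, so ◇s ∨ ((s ∨ q) → ◇(¬p ∨ p)) is true.
    At s4: ◇s requires s at some successor in {s0, s2}.
      s holds at s2, so ◇s is true at s4.
    At s4: s ∨ q is true, ◇(¬p ∨ p) is true, so (s ∨ q) → ◇(¬p ∨ p) is true.
      At s4: ◇(¬p ∨ p) requires ¬p ∨ p at some successor in {s0, s2}.
        ¬p ∨ p holds at s0, so ◇(¬p ∨ p) is true at s4.
Satisfying worlds: {s0, s1, s2, s3, s4, s5}

s0, s1, s2, s3, s4, s5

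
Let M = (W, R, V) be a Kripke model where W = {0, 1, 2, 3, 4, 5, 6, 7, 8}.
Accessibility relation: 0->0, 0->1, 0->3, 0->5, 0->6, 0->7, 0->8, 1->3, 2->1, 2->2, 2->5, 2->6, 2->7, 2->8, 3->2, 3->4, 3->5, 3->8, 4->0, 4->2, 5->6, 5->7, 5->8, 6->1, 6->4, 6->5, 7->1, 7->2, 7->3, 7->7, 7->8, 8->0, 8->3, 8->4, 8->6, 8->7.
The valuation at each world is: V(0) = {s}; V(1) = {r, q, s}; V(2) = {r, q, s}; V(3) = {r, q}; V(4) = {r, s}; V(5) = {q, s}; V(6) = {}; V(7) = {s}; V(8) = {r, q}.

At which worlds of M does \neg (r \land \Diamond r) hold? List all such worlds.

Let φ = \neg (r \land \Diamond r). Evaluate φ at each world:
  0 (successors {0, 1, 3, 5, 6, 7, 8}): φ is true.
  1 (successors {3}): φ is false.
  2 (successors {1, 2, 5, 6, 7, 8}): φ is false.
  3 (successors {2, 4, 5, 8}): φ is false.
  4 (successors {0, 2}): φ is false.
  5 (successors {6, 7, 8}): φ is true.
  6 (successors {1, 4, 5}): φ is true.
  7 (successors {1, 2, 3, 7, 8}): φ is true.
  8 (successors {0, 3, 4, 6, 7}): φ is false.
For instance, at 0:
  At 0: r \land \Diamond r is false, so \neg (r \land \Diamond r) is true.
    At 0: r is false, \Diamond r is true, so r \land \Diamond r is false.
      At 0: \Diamond r requires r at some successor in {0, 1, 3, 5, 6, 7, 8}.
        r holds at 1, so \Diamond r is true at 0.
Satisfying worlds: {0, 5, 6, 7}

0, 5, 6, 7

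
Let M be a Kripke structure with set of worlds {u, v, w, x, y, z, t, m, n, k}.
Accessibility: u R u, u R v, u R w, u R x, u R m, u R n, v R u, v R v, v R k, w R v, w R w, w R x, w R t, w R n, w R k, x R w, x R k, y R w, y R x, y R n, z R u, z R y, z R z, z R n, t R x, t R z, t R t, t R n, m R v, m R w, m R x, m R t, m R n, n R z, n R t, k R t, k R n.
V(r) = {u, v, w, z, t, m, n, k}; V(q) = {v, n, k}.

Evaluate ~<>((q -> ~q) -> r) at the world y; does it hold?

At y: <>((q -> ~q) -> r) is true, so ~<>((q -> ~q) -> r) is false.
  At y: <>((q -> ~q) -> r) requires (q -> ~q) -> r at some successor in {w, x, n}.
    (q -> ~q) -> r holds at w, so <>((q -> ~q) -> r) is true at y.

No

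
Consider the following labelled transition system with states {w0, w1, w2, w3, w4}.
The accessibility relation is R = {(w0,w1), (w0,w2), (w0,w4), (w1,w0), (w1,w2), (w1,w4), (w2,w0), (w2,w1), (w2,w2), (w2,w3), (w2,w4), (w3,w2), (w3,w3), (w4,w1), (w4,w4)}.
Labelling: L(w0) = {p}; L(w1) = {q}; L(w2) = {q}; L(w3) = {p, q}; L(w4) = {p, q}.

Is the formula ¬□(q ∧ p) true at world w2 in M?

Recall that □ψ holds at a world iff ψ holds at every accessible world, and ◇ψ holds iff ψ holds at some accessible world.
At w2: □(q ∧ p) is false, so ¬□(q ∧ p) is true.
  At w2: □(q ∧ p) requires q ∧ p at every successor {w0, w1, w2, w3, w4}.
    q ∧ p fails at w0, so □(q ∧ p) is false at w2.

Yes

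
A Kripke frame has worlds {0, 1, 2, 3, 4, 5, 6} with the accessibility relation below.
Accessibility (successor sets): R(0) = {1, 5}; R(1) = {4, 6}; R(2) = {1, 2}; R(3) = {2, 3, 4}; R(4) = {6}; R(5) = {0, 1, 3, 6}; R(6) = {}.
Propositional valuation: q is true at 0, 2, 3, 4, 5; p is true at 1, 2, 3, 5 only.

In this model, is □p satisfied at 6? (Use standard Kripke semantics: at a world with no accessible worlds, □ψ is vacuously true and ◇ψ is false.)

Yes

At 6: no accessible worlds, so □p holds vacuously.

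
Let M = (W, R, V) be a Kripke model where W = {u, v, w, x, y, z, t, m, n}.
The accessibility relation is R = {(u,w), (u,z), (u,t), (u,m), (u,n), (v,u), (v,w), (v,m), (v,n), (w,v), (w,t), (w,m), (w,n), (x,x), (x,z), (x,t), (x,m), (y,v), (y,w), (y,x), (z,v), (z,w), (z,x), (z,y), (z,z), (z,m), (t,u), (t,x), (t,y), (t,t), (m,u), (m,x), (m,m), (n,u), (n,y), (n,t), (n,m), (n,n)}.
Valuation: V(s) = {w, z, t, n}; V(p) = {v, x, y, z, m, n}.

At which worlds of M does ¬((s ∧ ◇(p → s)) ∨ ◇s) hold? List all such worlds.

m

Let φ = ¬((s ∧ ◇(p → s)) ∨ ◇s). Evaluate φ at each world:
  u (successors {w, z, t, m, n}): φ is false.
  v (successors {u, w, m, n}): φ is false.
  w (successors {v, t, m, n}): φ is false.
  x (successors {x, z, t, m}): φ is false.
  y (successors {v, w, x}): φ is false.
  z (successors {v, w, x, y, z, m}): φ is false.
  t (successors {u, x, y, t}): φ is false.
  m (successors {u, x, m}): φ is true.
  n (successors {u, y, t, m, n}): φ is false.
For instance, at n:
  At n: (s ∧ ◇(p → s)) ∨ ◇s is true, so ¬((s ∧ ◇(p → s)) ∨ ◇s) is false.
    At n: s ∧ ◇(p → s) is true, ◇s is true, so (s ∧ ◇(p → s)) ∨ ◇s is true.
      At n: s is true, ◇(p → s) is true, so s ∧ ◇(p → s) is true.
      At n: ◇s requires s at some successor in {u, y, t, m, n}.
        s holds at t, so ◇s is true at n.
Satisfying worlds: {m}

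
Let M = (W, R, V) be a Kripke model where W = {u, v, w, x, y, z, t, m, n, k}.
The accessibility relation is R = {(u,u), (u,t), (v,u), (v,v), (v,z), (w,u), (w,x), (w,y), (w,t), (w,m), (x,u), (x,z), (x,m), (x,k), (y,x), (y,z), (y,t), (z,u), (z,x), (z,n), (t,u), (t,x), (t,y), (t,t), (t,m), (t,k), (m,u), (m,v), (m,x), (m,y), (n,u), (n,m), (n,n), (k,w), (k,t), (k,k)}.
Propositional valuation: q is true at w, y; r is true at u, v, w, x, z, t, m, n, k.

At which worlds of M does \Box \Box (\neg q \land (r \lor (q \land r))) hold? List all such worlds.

v, z, m

Recall that \Box ψ holds at a world iff ψ holds at every accessible world, and \Diamond ψ holds iff ψ holds at some accessible world.
Let φ = \Box \Box (\neg q \land (r \lor (q \land r))). Evaluate φ at each world:
  u (successors {u, t}): φ is false.
  v (successors {u, v, z}): φ is true.
  w (successors {u, x, y, t, m}): φ is false.
  x (successors {u, z, m, k}): φ is false.
  y (successors {x, z, t}): φ is false.
  z (successors {u, x, n}): φ is true.
  t (successors {u, x, y, t, m, k}): φ is false.
  m (successors {u, v, x, y}): φ is true.
  n (successors {u, m, n}): φ is false.
  k (successors {w, t, k}): φ is false.
For instance, at z:
  At z: \Box \Box (\neg q \land (r \lor (q \land r))) requires \Box (\neg q \land (r \lor (q \land r))) at every successor {u, x, n}.
      At u: \Box (\neg q \land (r \lor (q \land r))) requires \neg q \land (r \lor (q \land r)) at every successor {u, t}.
        At u: \neg q \land (r \lor (q \land r)) is true.
        At t: \neg q \land (r \lor (q \land r)) is true.
      So \Box (\neg q \land (r \lor (q \land r))) is true at u.
      At x: \Box (\neg q \land (r \lor (q \land r))) requires \neg q \land (r \lor (q \land r)) at every successor {u, z, m, k}.
        At u: \neg q \land (r \lor (q \land r)) is true.
        At z: \neg q \land (r \lor (q \land r)) is true.
        At m: \neg q \land (r \lor (q \land r)) is true.
        At k: \neg q \land (r \lor (q \land r)) is true.
      So \Box (\neg q \land (r \lor (q \land r))) is true at x.
      At n: \Box (\neg q \land (r \lor (q \land r))) requires \neg q \land (r \lor (q \land r)) at every successor {u, m, n}.
        At u: \neg q \land (r \lor (q \land r)) is true.
        At m: \neg q \land (r \lor (q \land r)) is true.
        At n: \neg q \land (r \lor (q \land r)) is true.
      So \Box (\neg q \land (r \lor (q \land r))) is true at n.
  So \Box \Box (\neg q \land (r \lor (q \land r))) is true at z.
Satisfying worlds: {v, z, m}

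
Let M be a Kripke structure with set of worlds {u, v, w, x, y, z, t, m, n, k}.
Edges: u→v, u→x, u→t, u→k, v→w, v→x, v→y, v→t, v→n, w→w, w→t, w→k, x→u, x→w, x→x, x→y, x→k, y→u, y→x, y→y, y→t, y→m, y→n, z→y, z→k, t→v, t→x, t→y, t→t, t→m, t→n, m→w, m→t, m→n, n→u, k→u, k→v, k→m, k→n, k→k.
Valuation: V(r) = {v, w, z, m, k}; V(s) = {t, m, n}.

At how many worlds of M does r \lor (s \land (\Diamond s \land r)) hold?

5

Let φ = r \lor (s \land (\Diamond s \land r)). Evaluate φ at each world:
  u (successors {v, x, t, k}): φ is false.
  v (successors {w, x, y, t, n}): φ is true.
  w (successors {w, t, k}): φ is true.
  x (successors {u, w, x, y, k}): φ is false.
  y (successors {u, x, y, t, m, n}): φ is false.
  z (successors {y, k}): φ is true.
  t (successors {v, x, y, t, m, n}): φ is false.
  m (successors {w, t, n}): φ is true.
  n (successors {u}): φ is false.
  k (successors {u, v, m, n, k}): φ is true.
For instance, at w:
  At w: r is true, s \land (\Diamond s \land r) is false, so r \lor (s \land (\Diamond s \land r)) is true.
    At w: s is false, \Diamond s \land r is true, so s \land (\Diamond s \land r) is false.
      At w: \Diamond s is true, r is true, so \Diamond s \land r is true.
Satisfying worlds: {v, w, z, m, k}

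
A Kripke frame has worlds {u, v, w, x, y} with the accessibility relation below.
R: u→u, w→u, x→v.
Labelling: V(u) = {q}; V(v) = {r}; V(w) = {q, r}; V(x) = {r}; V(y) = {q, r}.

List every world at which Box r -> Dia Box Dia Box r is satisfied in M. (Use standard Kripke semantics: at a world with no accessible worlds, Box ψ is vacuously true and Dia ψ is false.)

u, w, x

Let φ = Box r -> Dia Box Dia Box r. Evaluate φ at each world:
  u (successors {u}): φ is true.
  v (successors ∅): φ is false.
  w (successors {u}): φ is true.
  x (successors {v}): φ is true.
  y (successors ∅): φ is false.
For instance, at u:
  At u: Box r is false, Dia Box Dia Box r is false, so Box r -> Dia Box Dia Box r is true.
    At u: Box r requires r at every successor {u}.
      r fails at u, so Box r is false at u.
    At u: Dia Box Dia Box r requires Box Dia Box r at some successor in {u}.
      At u: Box Dia Box r is false.
    So Dia Box Dia Box r is false at u.
Satisfying worlds: {u, w, x}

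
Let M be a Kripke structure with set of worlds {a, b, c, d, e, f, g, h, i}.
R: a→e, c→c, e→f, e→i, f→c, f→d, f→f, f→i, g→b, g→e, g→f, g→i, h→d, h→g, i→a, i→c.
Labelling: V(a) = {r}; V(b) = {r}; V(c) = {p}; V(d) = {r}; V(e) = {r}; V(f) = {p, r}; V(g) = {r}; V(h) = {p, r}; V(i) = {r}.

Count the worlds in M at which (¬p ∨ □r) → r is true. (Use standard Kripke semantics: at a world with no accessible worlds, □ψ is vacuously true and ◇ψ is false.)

9

Recall that □ψ holds at a world iff ψ holds at every accessible world, and ◇ψ holds iff ψ holds at some accessible world.
Let φ = (¬p ∨ □r) → r. Evaluate φ at each world:
  a (successors {e}): φ is true.
  b (successors ∅): φ is true.
  c (successors {c}): φ is true.
  d (successors ∅): φ is true.
  e (successors {f, i}): φ is true.
  f (successors {c, d, f, i}): φ is true.
  g (successors {b, e, f, i}): φ is true.
  h (successors {d, g}): φ is true.
  i (successors {a, c}): φ is true.
For instance, at g:
  At g: ¬p ∨ □r is true, r is true, so (¬p ∨ □r) → r is true.
    At g: ¬p is true, □r is true, so ¬p ∨ □r is true.
      At g: □r requires r at every successor {b, e, f, i}.
        At b: r is true.
        At e: r is true.
        At f: r is true.
        At i: r is true.
      So □r is true at g.
Satisfying worlds: {a, b, c, d, e, f, g, h, i}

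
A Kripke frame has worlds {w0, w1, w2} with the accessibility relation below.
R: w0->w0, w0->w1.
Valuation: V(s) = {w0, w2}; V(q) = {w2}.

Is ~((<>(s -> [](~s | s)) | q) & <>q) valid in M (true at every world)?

Yes

Let φ = ~((<>(s -> [](~s | s)) | q) & <>q). Evaluate φ at each world:
  w0 (successors {w0, w1}): φ is true.
  w1 (successors ∅): φ is true.
  w2 (successors ∅): φ is true.
For instance, at w0:
  At w0: (<>(s -> [](~s | s)) | q) & <>q is false, so ~((<>(s -> [](~s | s)) | q) & <>q) is true.
    At w0: <>(s -> [](~s | s)) | q is true, <>q is false, so (<>(s -> [](~s | s)) | q) & <>q is false.
      At w0: <>(s -> [](~s | s)) is true, q is false, so <>(s -> [](~s | s)) | q is true.
      At w0: <>q requires q at some successor in {w0, w1}.
        At w0: q is false.
        At w1: q is false.
      So <>q is false at w0.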